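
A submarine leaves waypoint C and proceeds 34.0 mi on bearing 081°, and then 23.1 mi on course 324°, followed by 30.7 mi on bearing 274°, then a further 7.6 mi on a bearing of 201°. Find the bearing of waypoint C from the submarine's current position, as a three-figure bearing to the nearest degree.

145°

Leg 1 (081°, 34.0 mi): east 34.0 sin 81° = 33.58, north 34.0 cos 81° = 5.32
Leg 2 (324°, 23.1 mi): east 23.1 sin 324° = -13.58, north 23.1 cos 324° = 18.69
Leg 3 (274°, 30.7 mi): east 30.7 sin 274° = -30.63, north 30.7 cos 274° = 2.14
Leg 4 (201°, 7.6 mi): east 7.6 sin 201° = -2.72, north 7.6 cos 201° = -7.10
Net displacement: -13.35 east, 19.05 north. Direction back to start is (13.35, -19.05): bearing = atan2(13.35, -19.05) mod 360° = 144.99° ≈ 145°.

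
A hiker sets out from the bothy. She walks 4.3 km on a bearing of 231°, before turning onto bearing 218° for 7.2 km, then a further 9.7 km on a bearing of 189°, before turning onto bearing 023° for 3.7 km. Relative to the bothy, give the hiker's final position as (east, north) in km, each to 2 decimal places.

Leg 1 (231°, 4.3 km): east 4.3 sin 231° = -3.34, north 4.3 cos 231° = -2.71
Leg 2 (218°, 7.2 km): east 7.2 sin 218° = -4.43, north 7.2 cos 218° = -5.67
Leg 3 (189°, 9.7 km): east 9.7 sin 189° = -1.52, north 9.7 cos 189° = -9.58
Leg 4 (023°, 3.7 km): east 3.7 sin 23° = 1.45, north 3.7 cos 23° = 3.41
Summing: -7.85 km east, -14.55 km north → (-7.85, -14.55).

(-7.85, -14.55)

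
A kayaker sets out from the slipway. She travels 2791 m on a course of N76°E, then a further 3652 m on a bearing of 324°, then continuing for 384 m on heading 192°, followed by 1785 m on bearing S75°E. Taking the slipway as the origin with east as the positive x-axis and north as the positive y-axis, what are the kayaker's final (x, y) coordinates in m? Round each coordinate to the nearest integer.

Leg 1 (N76°E, 2791 m): east 2791 sin 76° = 2708.10, north 2791 cos 76° = 675.20
Leg 2 (324°, 3652 m): east 3652 sin 324° = -2146.59, north 3652 cos 324° = 2954.53
Leg 3 (192°, 384 m): east 384 sin 192° = -79.84, north 384 cos 192° = -375.61
Leg 4 (S75°E, 1785 m): east 1785 sin 105° = 1724.18, north 1785 cos 105° = -461.99
Summing: 2205.84 m east, 2792.13 m north → (2206, 2792).

(2206, 2792)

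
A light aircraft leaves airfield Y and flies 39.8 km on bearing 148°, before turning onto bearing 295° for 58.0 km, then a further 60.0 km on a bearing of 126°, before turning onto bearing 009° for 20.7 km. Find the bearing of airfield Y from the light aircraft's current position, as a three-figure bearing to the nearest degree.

Leg 1 (148°, 39.8 km): east 39.8 sin 148° = 21.09, north 39.8 cos 148° = -33.75
Leg 2 (295°, 58.0 km): east 58.0 sin 295° = -52.57, north 58.0 cos 295° = 24.51
Leg 3 (126°, 60.0 km): east 60.0 sin 126° = 48.54, north 60.0 cos 126° = -35.27
Leg 4 (009°, 20.7 km): east 20.7 sin 9° = 3.24, north 20.7 cos 9° = 20.45
Net displacement: 20.30 east, -24.06 north. Direction back to start is (-20.30, 24.06): bearing = atan2(-20.30, 24.06) mod 360° = 319.84° ≈ 320°.

320°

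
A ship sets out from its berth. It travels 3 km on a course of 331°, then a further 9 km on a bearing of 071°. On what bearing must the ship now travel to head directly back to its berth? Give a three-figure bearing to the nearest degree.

232°

Leg 1 (331°, 3 km): east 3 sin 331° = -1.45, north 3 cos 331° = 2.62
Leg 2 (071°, 9 km): east 9 sin 71° = 8.51, north 9 cos 71° = 2.93
Net displacement: 7.06 east, 5.55 north. Direction back to start is (-7.06, -5.55): bearing = atan2(-7.06, -5.55) mod 360° = 231.79° ≈ 232°.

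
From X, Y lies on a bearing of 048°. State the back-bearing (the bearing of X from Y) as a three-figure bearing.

Back-bearing = 048° + 180° = 228°.

228°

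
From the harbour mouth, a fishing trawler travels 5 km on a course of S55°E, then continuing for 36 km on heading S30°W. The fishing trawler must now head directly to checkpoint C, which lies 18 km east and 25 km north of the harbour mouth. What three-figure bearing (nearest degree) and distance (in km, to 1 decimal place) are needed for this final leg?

Leg 1 (S55°E, 5 km): east 5 sin 125° = 4.10, north 5 cos 125° = -2.87
Leg 2 (S30°W, 36 km): east 36 sin 210° = -18.00, north 36 cos 210° = -31.18
Current position: (-13.90, -34.04). Target: (18, 25). Remaining: Δeast = 31.90, Δnorth = 59.04.
Bearing = atan2(31.90, 59.04) mod 360° = 28.38°; distance = √((31.90)² + (59.04)²) = 67.113 km.

028°, 67.1 km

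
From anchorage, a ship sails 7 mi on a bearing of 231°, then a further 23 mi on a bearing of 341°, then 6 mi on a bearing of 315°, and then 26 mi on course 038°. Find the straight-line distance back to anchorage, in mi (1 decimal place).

Leg 1 (231°, 7 mi): east 7 sin 231° = -5.44, north 7 cos 231° = -4.41
Leg 2 (341°, 23 mi): east 23 sin 341° = -7.49, north 23 cos 341° = 21.75
Leg 3 (315°, 6 mi): east 6 sin 315° = -4.24, north 6 cos 315° = 4.24
Leg 4 (038°, 26 mi): east 26 sin 38° = 16.01, north 26 cos 38° = 20.49
Net: -1.16 east, 42.07 north. Distance = √((-1.16)² + (42.07)²) = 42.089 mi.

42.1 mi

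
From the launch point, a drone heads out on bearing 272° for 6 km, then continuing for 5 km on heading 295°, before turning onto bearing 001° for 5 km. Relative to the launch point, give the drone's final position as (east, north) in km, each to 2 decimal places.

Leg 1 (272°, 6 km): east 6 sin 272° = -6.00, north 6 cos 272° = 0.21
Leg 2 (295°, 5 km): east 5 sin 295° = -4.53, north 5 cos 295° = 2.11
Leg 3 (001°, 5 km): east 5 sin 1° = 0.09, north 5 cos 1° = 5.00
Summing: -10.44 km east, 7.32 km north → (-10.44, 7.32).

(-10.44, 7.32)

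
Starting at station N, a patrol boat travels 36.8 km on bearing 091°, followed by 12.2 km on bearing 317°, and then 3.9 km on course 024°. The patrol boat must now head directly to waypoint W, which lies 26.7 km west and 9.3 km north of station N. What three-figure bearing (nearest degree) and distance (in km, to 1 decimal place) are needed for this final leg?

267°, 56.8 km

Leg 1 (091°, 36.8 km): east 36.8 sin 91° = 36.79, north 36.8 cos 91° = -0.64
Leg 2 (317°, 12.2 km): east 12.2 sin 317° = -8.32, north 12.2 cos 317° = 8.92
Leg 3 (024°, 3.9 km): east 3.9 sin 24° = 1.59, north 3.9 cos 24° = 3.56
Current position: (30.06, 11.84). Target: (-26.7, 9.3). Remaining: Δeast = -56.76, Δnorth = -2.54.
Bearing = atan2(-56.76, -2.54) mod 360° = 267.43°; distance = √((-56.76)² + (-2.54)²) = 56.817 km.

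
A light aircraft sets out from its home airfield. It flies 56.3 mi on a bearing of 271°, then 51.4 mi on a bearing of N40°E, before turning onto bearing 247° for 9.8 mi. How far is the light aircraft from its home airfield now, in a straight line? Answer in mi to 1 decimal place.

48.7 mi

Leg 1 (271°, 56.3 mi): east 56.3 sin 271° = -56.29, north 56.3 cos 271° = 0.98
Leg 2 (N40°E, 51.4 mi): east 51.4 sin 40° = 33.04, north 51.4 cos 40° = 39.37
Leg 3 (247°, 9.8 mi): east 9.8 sin 247° = -9.02, north 9.8 cos 247° = -3.83
Net: -32.27 east, 36.53 north. Distance = √((-32.27)² + (36.53)²) = 48.743 mi.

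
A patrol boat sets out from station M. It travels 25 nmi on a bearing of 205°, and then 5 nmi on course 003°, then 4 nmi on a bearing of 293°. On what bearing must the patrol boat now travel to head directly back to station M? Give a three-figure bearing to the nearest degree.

041°

Leg 1 (205°, 25 nmi): east 25 sin 205° = -10.57, north 25 cos 205° = -22.66
Leg 2 (003°, 5 nmi): east 5 sin 3° = 0.26, north 5 cos 3° = 4.99
Leg 3 (293°, 4 nmi): east 4 sin 293° = -3.68, north 4 cos 293° = 1.56
Net displacement: -13.99 east, -16.10 north. Direction back to start is (13.99, 16.10): bearing = atan2(13.99, 16.10) mod 360° = 40.98° ≈ 041°.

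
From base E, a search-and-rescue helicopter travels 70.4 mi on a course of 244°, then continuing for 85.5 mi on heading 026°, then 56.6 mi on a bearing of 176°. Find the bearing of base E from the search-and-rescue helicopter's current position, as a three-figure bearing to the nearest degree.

064°

Leg 1 (244°, 70.4 mi): east 70.4 sin 244° = -63.28, north 70.4 cos 244° = -30.86
Leg 2 (026°, 85.5 mi): east 85.5 sin 26° = 37.48, north 85.5 cos 26° = 76.85
Leg 3 (176°, 56.6 mi): east 56.6 sin 176° = 3.95, north 56.6 cos 176° = -56.46
Net displacement: -21.85 east, -10.48 north. Direction back to start is (21.85, 10.48): bearing = atan2(21.85, 10.48) mod 360° = 64.38° ≈ 064°.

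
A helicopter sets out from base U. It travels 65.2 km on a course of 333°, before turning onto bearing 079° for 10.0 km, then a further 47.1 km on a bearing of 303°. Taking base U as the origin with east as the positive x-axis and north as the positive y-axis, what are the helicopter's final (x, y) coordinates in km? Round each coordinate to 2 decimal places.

(-59.29, 85.65)

Leg 1 (333°, 65.2 km): east 65.2 sin 333° = -29.60, north 65.2 cos 333° = 58.09
Leg 2 (079°, 10.0 km): east 10.0 sin 79° = 9.82, north 10.0 cos 79° = 1.91
Leg 3 (303°, 47.1 km): east 47.1 sin 303° = -39.50, north 47.1 cos 303° = 25.65
Summing: -59.29 km east, 85.65 km north → (-59.29, 85.65).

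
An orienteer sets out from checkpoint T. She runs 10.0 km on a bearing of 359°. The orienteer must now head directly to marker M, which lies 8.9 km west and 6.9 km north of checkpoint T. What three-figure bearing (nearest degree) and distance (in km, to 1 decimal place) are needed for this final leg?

Leg 1 (359°, 10.0 km): east 10.0 sin 359° = -0.17, north 10.0 cos 359° = 10.00
Current position: (-0.17, 10.00). Target: (-8.9, 6.9). Remaining: Δeast = -8.73, Δnorth = -3.10.
Bearing = atan2(-8.73, -3.10) mod 360° = 250.45°; distance = √((-8.73)² + (-3.10)²) = 9.259 km.

250°, 9.3 km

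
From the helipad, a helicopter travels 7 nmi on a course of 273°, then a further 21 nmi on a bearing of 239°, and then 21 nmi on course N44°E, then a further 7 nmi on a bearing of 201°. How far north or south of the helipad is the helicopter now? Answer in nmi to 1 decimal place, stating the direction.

Leg 1 (273°, 7 nmi): east 7 sin 273° = -6.99, north 7 cos 273° = 0.37
Leg 2 (239°, 21 nmi): east 21 sin 239° = -18.00, north 21 cos 239° = -10.82
Leg 3 (N44°E, 21 nmi): east 21 sin 44° = 14.59, north 21 cos 44° = 15.11
Leg 4 (201°, 7 nmi): east 7 sin 201° = -2.51, north 7 cos 201° = -6.54
Net north component: -1.88 nmi.

1.9 nmi south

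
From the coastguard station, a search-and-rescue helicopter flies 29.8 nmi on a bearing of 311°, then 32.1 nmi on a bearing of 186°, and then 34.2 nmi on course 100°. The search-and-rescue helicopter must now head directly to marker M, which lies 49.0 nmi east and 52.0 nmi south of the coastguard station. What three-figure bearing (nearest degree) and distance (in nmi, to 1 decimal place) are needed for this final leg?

Leg 1 (311°, 29.8 nmi): east 29.8 sin 311° = -22.49, north 29.8 cos 311° = 19.55
Leg 2 (186°, 32.1 nmi): east 32.1 sin 186° = -3.36, north 32.1 cos 186° = -31.92
Leg 3 (100°, 34.2 nmi): east 34.2 sin 100° = 33.68, north 34.2 cos 100° = -5.94
Current position: (7.83, -18.31). Target: (49.0, -52.0). Remaining: Δeast = 41.17, Δnorth = -33.69.
Bearing = atan2(41.17, -33.69) mod 360° = 129.30°; distance = √((41.17)² + (-33.69)²) = 53.192 nmi.

129°, 53.2 nmi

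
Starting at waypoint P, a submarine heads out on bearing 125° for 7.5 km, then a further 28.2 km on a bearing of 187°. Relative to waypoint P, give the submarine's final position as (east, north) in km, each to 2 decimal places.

(2.71, -32.29)

Leg 1 (125°, 7.5 km): east 7.5 sin 125° = 6.14, north 7.5 cos 125° = -4.30
Leg 2 (187°, 28.2 km): east 28.2 sin 187° = -3.44, north 28.2 cos 187° = -27.99
Summing: 2.71 km east, -32.29 km north → (2.71, -32.29).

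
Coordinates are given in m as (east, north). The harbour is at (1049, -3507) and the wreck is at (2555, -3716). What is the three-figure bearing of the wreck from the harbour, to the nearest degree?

Δeast = 2555 − 1049 = 1506.00; Δnorth = -3716 − -3507 = -209.00.
Bearing = atan2(Δeast, Δnorth) mod 360° = 97.90° ≈ 098°.

098°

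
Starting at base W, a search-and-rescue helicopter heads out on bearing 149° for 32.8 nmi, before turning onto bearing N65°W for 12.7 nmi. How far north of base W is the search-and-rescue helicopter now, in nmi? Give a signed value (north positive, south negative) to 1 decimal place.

Leg 1 (149°, 32.8 nmi): east 32.8 sin 149° = 16.89, north 32.8 cos 149° = -28.12
Leg 2 (N65°W, 12.7 nmi): east 12.7 sin 295° = -11.51, north 12.7 cos 295° = 5.37
Net north component: -22.75 nmi.

-22.7 nmi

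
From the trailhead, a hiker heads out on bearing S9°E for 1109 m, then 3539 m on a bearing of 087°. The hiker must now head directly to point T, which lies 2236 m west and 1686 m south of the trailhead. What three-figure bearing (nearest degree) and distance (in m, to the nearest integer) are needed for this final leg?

Leg 1 (S9°E, 1109 m): east 1109 sin 171° = 173.49, north 1109 cos 171° = -1095.35
Leg 2 (087°, 3539 m): east 3539 sin 87° = 3534.15, north 3539 cos 87° = 185.22
Current position: (3707.64, -910.13). Target: (-2236, -1686). Remaining: Δeast = -5943.64, Δnorth = -775.87.
Bearing = atan2(-5943.64, -775.87) mod 360° = 262.56°; distance = √((-5943.64)² + (-775.87)²) = 5994.062 m.

263°, 5994 m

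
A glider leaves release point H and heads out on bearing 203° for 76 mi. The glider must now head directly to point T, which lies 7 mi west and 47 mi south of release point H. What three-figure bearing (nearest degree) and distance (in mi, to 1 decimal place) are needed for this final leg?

Leg 1 (203°, 76 mi): east 76 sin 203° = -29.70, north 76 cos 203° = -69.96
Current position: (-29.70, -69.96). Target: (-7, -47). Remaining: Δeast = 22.70, Δnorth = 22.96.
Bearing = atan2(22.70, 22.96) mod 360° = 44.67°; distance = √((22.70)² + (22.96)²) = 32.283 mi.

045°, 32.3 mi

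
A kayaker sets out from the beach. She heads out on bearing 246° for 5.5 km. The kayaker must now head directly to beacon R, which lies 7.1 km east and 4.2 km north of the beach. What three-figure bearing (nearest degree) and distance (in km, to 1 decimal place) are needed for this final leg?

062°, 13.7 km

Leg 1 (246°, 5.5 km): east 5.5 sin 246° = -5.02, north 5.5 cos 246° = -2.24
Current position: (-5.02, -2.24). Target: (7.1, 4.2). Remaining: Δeast = 12.12, Δnorth = 6.44.
Bearing = atan2(12.12, 6.44) mod 360° = 62.04°; distance = √((12.12)² + (6.44)²) = 13.727 km.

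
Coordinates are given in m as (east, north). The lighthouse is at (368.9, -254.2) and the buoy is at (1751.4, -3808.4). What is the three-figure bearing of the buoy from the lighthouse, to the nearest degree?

Δeast = 1751.4 − 368.9 = 1382.50; Δnorth = -3808.4 − -254.2 = -3554.20.
Bearing = atan2(Δeast, Δnorth) mod 360° = 158.75° ≈ 159°.

159°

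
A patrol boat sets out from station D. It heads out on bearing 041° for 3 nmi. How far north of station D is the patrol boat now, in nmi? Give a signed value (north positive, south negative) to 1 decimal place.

Leg 1 (041°, 3 nmi): east 3 sin 41° = 1.97, north 3 cos 41° = 2.26
Net north component: 2.26 nmi.

2.3 nmi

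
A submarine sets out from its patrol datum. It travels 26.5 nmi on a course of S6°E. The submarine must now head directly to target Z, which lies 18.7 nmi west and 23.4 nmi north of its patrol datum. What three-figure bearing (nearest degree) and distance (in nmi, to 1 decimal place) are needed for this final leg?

Leg 1 (S6°E, 26.5 nmi): east 26.5 sin 174° = 2.77, north 26.5 cos 174° = -26.35
Current position: (2.77, -26.35). Target: (-18.7, 23.4). Remaining: Δeast = -21.47, Δnorth = 49.75.
Bearing = atan2(-21.47, 49.75) mod 360° = 336.66°; distance = √((-21.47)² + (49.75)²) = 54.190 nmi.

337°, 54.2 nmi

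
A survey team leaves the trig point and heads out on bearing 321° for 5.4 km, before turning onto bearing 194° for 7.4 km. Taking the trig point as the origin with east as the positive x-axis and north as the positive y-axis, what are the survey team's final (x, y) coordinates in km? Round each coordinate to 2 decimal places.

Leg 1 (321°, 5.4 km): east 5.4 sin 321° = -3.40, north 5.4 cos 321° = 4.20
Leg 2 (194°, 7.4 km): east 7.4 sin 194° = -1.79, north 7.4 cos 194° = -7.18
Summing: -5.19 km east, -2.98 km north → (-5.19, -2.98).

(-5.19, -2.98)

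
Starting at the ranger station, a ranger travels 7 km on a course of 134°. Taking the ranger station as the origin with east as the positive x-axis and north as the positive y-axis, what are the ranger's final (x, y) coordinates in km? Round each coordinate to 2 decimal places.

Leg 1 (134°, 7 km): east 7 sin 134° = 5.04, north 7 cos 134° = -4.86
Summing: 5.04 km east, -4.86 km north → (5.04, -4.86).

(5.04, -4.86)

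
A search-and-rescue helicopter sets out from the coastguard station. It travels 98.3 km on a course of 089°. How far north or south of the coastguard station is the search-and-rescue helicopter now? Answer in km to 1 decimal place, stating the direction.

Leg 1 (089°, 98.3 km): east 98.3 sin 89° = 98.29, north 98.3 cos 89° = 1.72
Net north component: 1.72 km.

1.7 km north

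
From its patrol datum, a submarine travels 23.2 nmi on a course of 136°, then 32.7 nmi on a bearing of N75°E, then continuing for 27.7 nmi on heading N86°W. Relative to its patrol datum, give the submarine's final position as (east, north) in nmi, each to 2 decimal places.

(20.07, -6.29)

Leg 1 (136°, 23.2 nmi): east 23.2 sin 136° = 16.12, north 23.2 cos 136° = -16.69
Leg 2 (N75°E, 32.7 nmi): east 32.7 sin 75° = 31.59, north 32.7 cos 75° = 8.46
Leg 3 (N86°W, 27.7 nmi): east 27.7 sin 274° = -27.63, north 27.7 cos 274° = 1.93
Summing: 20.07 nmi east, -6.29 nmi north → (20.07, -6.29).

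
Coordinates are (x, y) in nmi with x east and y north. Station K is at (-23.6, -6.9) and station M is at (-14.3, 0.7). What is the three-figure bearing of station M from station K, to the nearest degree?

Δeast = -14.3 − -23.6 = 9.30; Δnorth = 0.7 − -6.9 = 7.60.
Bearing = atan2(Δeast, Δnorth) mod 360° = 50.74° ≈ 051°.

051°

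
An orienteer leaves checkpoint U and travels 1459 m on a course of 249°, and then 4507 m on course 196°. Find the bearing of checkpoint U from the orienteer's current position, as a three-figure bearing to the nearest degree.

Leg 1 (249°, 1459 m): east 1459 sin 249° = -1362.09, north 1459 cos 249° = -522.86
Leg 2 (196°, 4507 m): east 4507 sin 196° = -1242.30, north 4507 cos 196° = -4332.41
Net displacement: -2604.39 east, -4855.27 north. Direction back to start is (2604.39, 4855.27): bearing = atan2(2604.39, 4855.27) mod 360° = 28.21° ≈ 028°.

028°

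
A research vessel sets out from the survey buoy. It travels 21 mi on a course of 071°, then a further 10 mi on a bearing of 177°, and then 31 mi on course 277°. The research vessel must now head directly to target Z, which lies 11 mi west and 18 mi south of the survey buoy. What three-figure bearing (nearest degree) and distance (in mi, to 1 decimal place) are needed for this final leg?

Leg 1 (071°, 21 mi): east 21 sin 71° = 19.86, north 21 cos 71° = 6.84
Leg 2 (177°, 10 mi): east 10 sin 177° = 0.52, north 10 cos 177° = -9.99
Leg 3 (277°, 31 mi): east 31 sin 277° = -30.77, north 31 cos 277° = 3.78
Current position: (-10.39, 0.63). Target: (-11, -18). Remaining: Δeast = -0.61, Δnorth = -18.63.
Bearing = atan2(-0.61, -18.63) mod 360° = 181.88°; distance = √((-0.61)² + (-18.63)²) = 18.639 mi.

182°, 18.6 mi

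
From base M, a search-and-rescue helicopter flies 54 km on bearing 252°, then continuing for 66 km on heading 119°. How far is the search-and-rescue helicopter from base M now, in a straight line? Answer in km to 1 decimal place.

Leg 1 (252°, 54 km): east 54 sin 252° = -51.36, north 54 cos 252° = -16.69
Leg 2 (119°, 66 km): east 66 sin 119° = 57.72, north 66 cos 119° = -32.00
Net: 6.37 east, -48.68 north. Distance = √((6.37)² + (-48.68)²) = 49.099 km.

49.1 km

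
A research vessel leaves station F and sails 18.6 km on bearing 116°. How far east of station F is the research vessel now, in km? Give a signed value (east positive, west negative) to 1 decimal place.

16.7 km

Leg 1 (116°, 18.6 km): east 18.6 sin 116° = 16.72, north 18.6 cos 116° = -8.15
Net east component: 16.72 km.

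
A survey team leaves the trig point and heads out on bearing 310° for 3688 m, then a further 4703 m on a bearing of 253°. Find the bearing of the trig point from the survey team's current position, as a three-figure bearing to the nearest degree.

098°

Leg 1 (310°, 3688 m): east 3688 sin 310° = -2825.17, north 3688 cos 310° = 2370.60
Leg 2 (253°, 4703 m): east 4703 sin 253° = -4497.50, north 4703 cos 253° = -1375.02
Net displacement: -7322.67 east, 995.58 north. Direction back to start is (7322.67, -995.58): bearing = atan2(7322.67, -995.58) mod 360° = 97.74° ≈ 098°.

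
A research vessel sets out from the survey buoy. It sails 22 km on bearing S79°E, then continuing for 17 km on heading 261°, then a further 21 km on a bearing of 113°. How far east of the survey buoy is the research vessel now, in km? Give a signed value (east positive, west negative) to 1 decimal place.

Leg 1 (S79°E, 22 km): east 22 sin 101° = 21.60, north 22 cos 101° = -4.20
Leg 2 (261°, 17 km): east 17 sin 261° = -16.79, north 17 cos 261° = -2.66
Leg 3 (113°, 21 km): east 21 sin 113° = 19.33, north 21 cos 113° = -8.21
Net east component: 24.14 km.

24.1 km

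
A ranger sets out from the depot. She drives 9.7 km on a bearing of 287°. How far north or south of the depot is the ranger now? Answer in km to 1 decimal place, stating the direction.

2.8 km north

Leg 1 (287°, 9.7 km): east 9.7 sin 287° = -9.28, north 9.7 cos 287° = 2.84
Net north component: 2.84 km.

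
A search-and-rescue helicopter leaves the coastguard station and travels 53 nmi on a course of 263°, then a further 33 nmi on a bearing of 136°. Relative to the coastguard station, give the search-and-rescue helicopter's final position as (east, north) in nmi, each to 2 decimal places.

Leg 1 (263°, 53 nmi): east 53 sin 263° = -52.60, north 53 cos 263° = -6.46
Leg 2 (136°, 33 nmi): east 33 sin 136° = 22.92, north 33 cos 136° = -23.74
Summing: -29.68 nmi east, -30.20 nmi north → (-29.68, -30.20).

(-29.68, -30.20)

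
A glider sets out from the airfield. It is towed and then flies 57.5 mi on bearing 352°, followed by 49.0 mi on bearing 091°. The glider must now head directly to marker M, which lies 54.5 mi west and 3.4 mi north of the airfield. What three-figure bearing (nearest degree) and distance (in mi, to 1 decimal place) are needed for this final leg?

Leg 1 (352°, 57.5 mi): east 57.5 sin 352° = -8.00, north 57.5 cos 352° = 56.94
Leg 2 (091°, 49.0 mi): east 49.0 sin 91° = 48.99, north 49.0 cos 91° = -0.86
Current position: (40.99, 56.09). Target: (-54.5, 3.4). Remaining: Δeast = -95.49, Δnorth = -52.69.
Bearing = atan2(-95.49, -52.69) mod 360° = 241.11°; distance = √((-95.49)² + (-52.69)²) = 109.060 mi.

241°, 109.1 mi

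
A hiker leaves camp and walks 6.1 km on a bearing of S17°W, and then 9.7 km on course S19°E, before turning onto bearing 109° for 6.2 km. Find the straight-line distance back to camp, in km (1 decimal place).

Leg 1 (S17°W, 6.1 km): east 6.1 sin 197° = -1.78, north 6.1 cos 197° = -5.83
Leg 2 (S19°E, 9.7 km): east 9.7 sin 161° = 3.16, north 9.7 cos 161° = -9.17
Leg 3 (109°, 6.2 km): east 6.2 sin 109° = 5.86, north 6.2 cos 109° = -2.02
Net: 7.24 east, -17.02 north. Distance = √((7.24)² + (-17.02)²) = 18.498 km.

18.5 km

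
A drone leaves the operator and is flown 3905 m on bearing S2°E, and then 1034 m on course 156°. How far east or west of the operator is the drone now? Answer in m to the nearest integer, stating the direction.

557 m east

Leg 1 (S2°E, 3905 m): east 3905 sin 178° = 136.28, north 3905 cos 178° = -3902.62
Leg 2 (156°, 1034 m): east 1034 sin 156° = 420.57, north 1034 cos 156° = -944.61
Net east component: 556.85 m.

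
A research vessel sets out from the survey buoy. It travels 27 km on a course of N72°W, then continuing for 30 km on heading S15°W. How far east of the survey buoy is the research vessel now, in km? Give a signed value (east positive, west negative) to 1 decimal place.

Leg 1 (N72°W, 27 km): east 27 sin 288° = -25.68, north 27 cos 288° = 8.34
Leg 2 (S15°W, 30 km): east 30 sin 195° = -7.76, north 30 cos 195° = -28.98
Net east component: -33.44 km.

-33.4 km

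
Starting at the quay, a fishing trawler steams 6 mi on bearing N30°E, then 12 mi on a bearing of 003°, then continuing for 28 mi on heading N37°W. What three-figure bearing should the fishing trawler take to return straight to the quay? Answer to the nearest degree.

Leg 1 (N30°E, 6 mi): east 6 sin 30° = 3.00, north 6 cos 30° = 5.20
Leg 2 (003°, 12 mi): east 12 sin 3° = 0.63, north 12 cos 3° = 11.98
Leg 3 (N37°W, 28 mi): east 28 sin 323° = -16.85, north 28 cos 323° = 22.36
Net displacement: -13.22 east, 39.54 north. Direction back to start is (13.22, -39.54): bearing = atan2(13.22, -39.54) mod 360° = 161.51° ≈ 162°.

162°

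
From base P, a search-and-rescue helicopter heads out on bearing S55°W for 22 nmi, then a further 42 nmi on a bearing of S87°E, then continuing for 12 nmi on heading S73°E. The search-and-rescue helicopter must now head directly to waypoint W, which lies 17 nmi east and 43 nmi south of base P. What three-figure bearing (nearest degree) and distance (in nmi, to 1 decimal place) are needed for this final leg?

Leg 1 (S55°W, 22 nmi): east 22 sin 235° = -18.02, north 22 cos 235° = -12.62
Leg 2 (S87°E, 42 nmi): east 42 sin 93° = 41.94, north 42 cos 93° = -2.20
Leg 3 (S73°E, 12 nmi): east 12 sin 107° = 11.48, north 12 cos 107° = -3.51
Current position: (35.40, -18.33). Target: (17, -43). Remaining: Δeast = -18.40, Δnorth = -24.67.
Bearing = atan2(-18.40, -24.67) mod 360° = 216.71°; distance = √((-18.40)² + (-24.67)²) = 30.778 nmi.

217°, 30.8 nmi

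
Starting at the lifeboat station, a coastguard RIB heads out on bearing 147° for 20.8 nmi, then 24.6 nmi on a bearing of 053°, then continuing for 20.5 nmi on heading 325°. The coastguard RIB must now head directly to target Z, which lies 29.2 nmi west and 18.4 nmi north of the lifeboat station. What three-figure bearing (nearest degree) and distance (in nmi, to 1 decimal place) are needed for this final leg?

275°, 48.6 nmi

Leg 1 (147°, 20.8 nmi): east 20.8 sin 147° = 11.33, north 20.8 cos 147° = -17.44
Leg 2 (053°, 24.6 nmi): east 24.6 sin 53° = 19.65, north 24.6 cos 53° = 14.80
Leg 3 (325°, 20.5 nmi): east 20.5 sin 325° = -11.76, north 20.5 cos 325° = 16.79
Current position: (19.22, 14.15). Target: (-29.2, 18.4). Remaining: Δeast = -48.42, Δnorth = 4.25.
Bearing = atan2(-48.42, 4.25) mod 360° = 275.01°; distance = √((-48.42)² + (4.25)²) = 48.603 nmi.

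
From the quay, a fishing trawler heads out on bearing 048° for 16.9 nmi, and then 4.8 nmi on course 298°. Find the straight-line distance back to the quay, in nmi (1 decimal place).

15.9 nmi

Leg 1 (048°, 16.9 nmi): east 16.9 sin 48° = 12.56, north 16.9 cos 48° = 11.31
Leg 2 (298°, 4.8 nmi): east 4.8 sin 298° = -4.24, north 4.8 cos 298° = 2.25
Net: 8.32 east, 13.56 north. Distance = √((8.32)² + (13.56)²) = 15.911 nmi.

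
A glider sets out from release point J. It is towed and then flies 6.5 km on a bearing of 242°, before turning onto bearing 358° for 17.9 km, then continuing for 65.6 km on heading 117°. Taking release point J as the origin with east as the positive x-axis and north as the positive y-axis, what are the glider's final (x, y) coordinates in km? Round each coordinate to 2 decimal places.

Leg 1 (242°, 6.5 km): east 6.5 sin 242° = -5.74, north 6.5 cos 242° = -3.05
Leg 2 (358°, 17.9 km): east 17.9 sin 358° = -0.62, north 17.9 cos 358° = 17.89
Leg 3 (117°, 65.6 km): east 65.6 sin 117° = 58.45, north 65.6 cos 117° = -29.78
Summing: 52.09 km east, -14.94 km north → (52.09, -14.94).

(52.09, -14.94)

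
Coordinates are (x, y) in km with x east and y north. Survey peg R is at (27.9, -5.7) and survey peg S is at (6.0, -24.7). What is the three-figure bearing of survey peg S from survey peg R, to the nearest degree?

Δeast = 6.0 − 27.9 = -21.90; Δnorth = -24.7 − -5.7 = -19.00.
Bearing = atan2(Δeast, Δnorth) mod 360° = 229.06° ≈ 229°.

229°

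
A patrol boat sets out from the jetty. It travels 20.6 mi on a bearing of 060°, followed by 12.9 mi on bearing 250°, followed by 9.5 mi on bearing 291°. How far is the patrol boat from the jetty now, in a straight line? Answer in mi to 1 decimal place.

Leg 1 (060°, 20.6 mi): east 20.6 sin 60° = 17.84, north 20.6 cos 60° = 10.30
Leg 2 (250°, 12.9 mi): east 12.9 sin 250° = -12.12, north 12.9 cos 250° = -4.41
Leg 3 (291°, 9.5 mi): east 9.5 sin 291° = -8.87, north 9.5 cos 291° = 3.40
Net: -3.15 east, 9.29 north. Distance = √((-3.15)² + (9.29)²) = 9.812 mi.

9.8 mi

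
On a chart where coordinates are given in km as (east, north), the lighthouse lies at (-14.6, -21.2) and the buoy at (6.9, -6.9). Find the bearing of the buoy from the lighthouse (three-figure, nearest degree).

056°

Δeast = 6.9 − -14.6 = 21.50; Δnorth = -6.9 − -21.2 = 14.30.
Bearing = atan2(Δeast, Δnorth) mod 360° = 56.37° ≈ 056°.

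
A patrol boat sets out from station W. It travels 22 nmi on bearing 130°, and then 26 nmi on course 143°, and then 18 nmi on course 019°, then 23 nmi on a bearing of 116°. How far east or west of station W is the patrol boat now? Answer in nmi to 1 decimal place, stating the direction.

Leg 1 (130°, 22 nmi): east 22 sin 130° = 16.85, north 22 cos 130° = -14.14
Leg 2 (143°, 26 nmi): east 26 sin 143° = 15.65, north 26 cos 143° = -20.76
Leg 3 (019°, 18 nmi): east 18 sin 19° = 5.86, north 18 cos 19° = 17.02
Leg 4 (116°, 23 nmi): east 23 sin 116° = 20.67, north 23 cos 116° = -10.08
Net east component: 59.03 nmi.

59.0 nmi east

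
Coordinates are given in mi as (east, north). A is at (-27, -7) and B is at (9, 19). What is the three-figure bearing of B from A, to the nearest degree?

054°

Δeast = 9 − -27 = 36.00; Δnorth = 19 − -7 = 26.00.
Bearing = atan2(Δeast, Δnorth) mod 360° = 54.16° ≈ 054°.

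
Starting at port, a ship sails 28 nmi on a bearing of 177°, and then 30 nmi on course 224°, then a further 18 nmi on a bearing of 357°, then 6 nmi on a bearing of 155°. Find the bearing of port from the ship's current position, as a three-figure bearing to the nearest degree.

Leg 1 (177°, 28 nmi): east 28 sin 177° = 1.47, north 28 cos 177° = -27.96
Leg 2 (224°, 30 nmi): east 30 sin 224° = -20.84, north 30 cos 224° = -21.58
Leg 3 (357°, 18 nmi): east 18 sin 357° = -0.94, north 18 cos 357° = 17.98
Leg 4 (155°, 6 nmi): east 6 sin 155° = 2.54, north 6 cos 155° = -5.44
Net displacement: -17.78 east, -37.00 north. Direction back to start is (17.78, 37.00): bearing = atan2(17.78, 37.00) mod 360° = 25.66° ≈ 026°.

026°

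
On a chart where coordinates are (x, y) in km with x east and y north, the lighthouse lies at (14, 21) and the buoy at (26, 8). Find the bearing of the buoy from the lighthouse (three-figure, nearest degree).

137°

Δeast = 26 − 14 = 12.00; Δnorth = 8 − 21 = -13.00.
Bearing = atan2(Δeast, Δnorth) mod 360° = 137.29° ≈ 137°.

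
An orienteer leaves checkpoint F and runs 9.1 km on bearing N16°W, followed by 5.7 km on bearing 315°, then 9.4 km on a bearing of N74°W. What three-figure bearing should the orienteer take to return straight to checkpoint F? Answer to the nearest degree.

135°

Leg 1 (N16°W, 9.1 km): east 9.1 sin 344° = -2.51, north 9.1 cos 344° = 8.75
Leg 2 (315°, 5.7 km): east 5.7 sin 315° = -4.03, north 5.7 cos 315° = 4.03
Leg 3 (N74°W, 9.4 km): east 9.4 sin 286° = -9.04, north 9.4 cos 286° = 2.59
Net displacement: -15.57 east, 15.37 north. Direction back to start is (15.57, -15.37): bearing = atan2(15.57, -15.37) mod 360° = 134.62° ≈ 135°.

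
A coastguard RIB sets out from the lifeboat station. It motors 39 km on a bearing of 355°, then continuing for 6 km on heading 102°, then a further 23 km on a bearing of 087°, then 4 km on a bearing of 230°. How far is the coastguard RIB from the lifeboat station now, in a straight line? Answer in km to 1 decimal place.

Leg 1 (355°, 39 km): east 39 sin 355° = -3.40, north 39 cos 355° = 38.85
Leg 2 (102°, 6 km): east 6 sin 102° = 5.87, north 6 cos 102° = -1.25
Leg 3 (087°, 23 km): east 23 sin 87° = 22.97, north 23 cos 87° = 1.20
Leg 4 (230°, 4 km): east 4 sin 230° = -3.06, north 4 cos 230° = -2.57
Net: 22.37 east, 36.24 north. Distance = √((22.37)² + (36.24)²) = 42.588 km.

42.6 km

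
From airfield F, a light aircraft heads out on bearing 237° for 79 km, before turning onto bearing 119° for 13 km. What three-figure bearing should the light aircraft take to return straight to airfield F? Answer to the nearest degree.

048°

Leg 1 (237°, 79 km): east 79 sin 237° = -66.25, north 79 cos 237° = -43.03
Leg 2 (119°, 13 km): east 13 sin 119° = 11.37, north 13 cos 119° = -6.30
Net displacement: -54.88 east, -49.33 north. Direction back to start is (54.88, 49.33): bearing = atan2(54.88, 49.33) mod 360° = 48.05° ≈ 048°.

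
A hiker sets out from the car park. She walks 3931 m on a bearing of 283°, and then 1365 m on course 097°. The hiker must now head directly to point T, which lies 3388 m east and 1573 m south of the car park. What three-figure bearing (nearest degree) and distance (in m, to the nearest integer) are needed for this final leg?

111°, 6295 m

Leg 1 (283°, 3931 m): east 3931 sin 283° = -3830.25, north 3931 cos 283° = 884.28
Leg 2 (097°, 1365 m): east 1365 sin 97° = 1354.83, north 1365 cos 97° = -166.35
Current position: (-2475.42, 717.93). Target: (3388, -1573). Remaining: Δeast = 5863.42, Δnorth = -2290.93.
Bearing = atan2(5863.42, -2290.93) mod 360° = 111.34°; distance = √((5863.42)² + (-2290.93)²) = 6295.085 m.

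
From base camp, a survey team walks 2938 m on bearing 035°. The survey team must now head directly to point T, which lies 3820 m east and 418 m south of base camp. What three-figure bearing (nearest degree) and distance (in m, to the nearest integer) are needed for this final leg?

Leg 1 (035°, 2938 m): east 2938 sin 35° = 1685.17, north 2938 cos 35° = 2406.67
Current position: (1685.17, 2406.67). Target: (3820, -418). Remaining: Δeast = 2134.83, Δnorth = -2824.67.
Bearing = atan2(2134.83, -2824.67) mod 360° = 142.92°; distance = √((2134.83)² + (-2824.67)²) = 3540.659 m.

143°, 3541 m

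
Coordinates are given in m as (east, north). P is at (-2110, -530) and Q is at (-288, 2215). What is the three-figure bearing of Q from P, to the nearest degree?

034°

Δeast = -288 − -2110 = 1822.00; Δnorth = 2215 − -530 = 2745.00.
Bearing = atan2(Δeast, Δnorth) mod 360° = 33.57° ≈ 034°.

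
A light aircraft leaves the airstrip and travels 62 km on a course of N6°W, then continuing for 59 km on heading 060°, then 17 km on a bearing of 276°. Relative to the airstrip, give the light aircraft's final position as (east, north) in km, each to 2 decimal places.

Leg 1 (N6°W, 62 km): east 62 sin 354° = -6.48, north 62 cos 354° = 61.66
Leg 2 (060°, 59 km): east 59 sin 60° = 51.10, north 59 cos 60° = 29.50
Leg 3 (276°, 17 km): east 17 sin 276° = -16.91, north 17 cos 276° = 1.78
Summing: 27.71 km east, 92.94 km north → (27.71, 92.94).

(27.71, 92.94)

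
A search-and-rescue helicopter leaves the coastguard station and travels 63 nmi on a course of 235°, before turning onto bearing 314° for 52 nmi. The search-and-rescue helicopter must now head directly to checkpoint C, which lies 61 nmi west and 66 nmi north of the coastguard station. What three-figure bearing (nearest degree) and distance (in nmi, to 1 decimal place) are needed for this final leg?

Leg 1 (235°, 63 nmi): east 63 sin 235° = -51.61, north 63 cos 235° = -36.14
Leg 2 (314°, 52 nmi): east 52 sin 314° = -37.41, north 52 cos 314° = 36.12
Current position: (-89.01, -0.01). Target: (-61, 66). Remaining: Δeast = 28.01, Δnorth = 66.01.
Bearing = atan2(28.01, 66.01) mod 360° = 22.99°; distance = √((28.01)² + (66.01)²) = 71.711 nmi.

023°, 71.7 nmi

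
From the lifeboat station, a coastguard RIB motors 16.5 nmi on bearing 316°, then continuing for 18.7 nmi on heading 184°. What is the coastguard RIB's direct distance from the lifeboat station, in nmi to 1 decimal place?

14.5 nmi

Leg 1 (316°, 16.5 nmi): east 16.5 sin 316° = -11.46, north 16.5 cos 316° = 11.87
Leg 2 (184°, 18.7 nmi): east 18.7 sin 184° = -1.30, north 18.7 cos 184° = -18.65
Net: -12.77 east, -6.79 north. Distance = √((-12.77)² + (-6.79)²) = 14.458 nmi.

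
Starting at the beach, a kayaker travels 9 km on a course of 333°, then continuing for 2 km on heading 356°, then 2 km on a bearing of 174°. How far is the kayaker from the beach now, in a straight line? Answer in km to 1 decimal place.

9.0 km

Leg 1 (333°, 9 km): east 9 sin 333° = -4.09, north 9 cos 333° = 8.02
Leg 2 (356°, 2 km): east 2 sin 356° = -0.14, north 2 cos 356° = 2.00
Leg 3 (174°, 2 km): east 2 sin 174° = 0.21, north 2 cos 174° = -1.99
Net: -4.02 east, 8.03 north. Distance = √((-4.02)² + (8.03)²) = 8.974 km.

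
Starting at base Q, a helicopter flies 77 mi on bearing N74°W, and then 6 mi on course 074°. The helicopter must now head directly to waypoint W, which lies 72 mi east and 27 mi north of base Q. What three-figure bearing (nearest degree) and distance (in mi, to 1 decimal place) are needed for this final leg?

Leg 1 (N74°W, 77 mi): east 77 sin 286° = -74.02, north 77 cos 286° = 21.22
Leg 2 (074°, 6 mi): east 6 sin 74° = 5.77, north 6 cos 74° = 1.65
Current position: (-68.25, 22.88). Target: (72, 27). Remaining: Δeast = 140.25, Δnorth = 4.12.
Bearing = atan2(140.25, 4.12) mod 360° = 88.32°; distance = √((140.25)² + (4.12)²) = 140.310 mi.

088°, 140.3 mi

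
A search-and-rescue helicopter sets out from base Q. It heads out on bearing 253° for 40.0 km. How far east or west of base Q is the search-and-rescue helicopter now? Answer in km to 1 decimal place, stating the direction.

Leg 1 (253°, 40.0 km): east 40.0 sin 253° = -38.25, north 40.0 cos 253° = -11.69
Net east component: -38.25 km.

38.3 km west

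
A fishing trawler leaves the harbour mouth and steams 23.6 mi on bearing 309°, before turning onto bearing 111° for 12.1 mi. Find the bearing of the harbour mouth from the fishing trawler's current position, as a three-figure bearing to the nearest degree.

Leg 1 (309°, 23.6 mi): east 23.6 sin 309° = -18.34, north 23.6 cos 309° = 14.85
Leg 2 (111°, 12.1 mi): east 12.1 sin 111° = 11.30, north 12.1 cos 111° = -4.34
Net displacement: -7.04 east, 10.52 north. Direction back to start is (7.04, -10.52): bearing = atan2(7.04, -10.52) mod 360° = 146.18° ≈ 146°.

146°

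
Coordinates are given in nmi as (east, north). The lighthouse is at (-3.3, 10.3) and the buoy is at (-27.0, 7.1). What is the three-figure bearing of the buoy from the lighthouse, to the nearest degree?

262°

Δeast = -27.0 − -3.3 = -23.70; Δnorth = 7.1 − 10.3 = -3.20.
Bearing = atan2(Δeast, Δnorth) mod 360° = 262.31° ≈ 262°.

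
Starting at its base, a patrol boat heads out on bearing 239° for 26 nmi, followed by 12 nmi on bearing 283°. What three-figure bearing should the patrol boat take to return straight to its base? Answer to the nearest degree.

073°

Leg 1 (239°, 26 nmi): east 26 sin 239° = -22.29, north 26 cos 239° = -13.39
Leg 2 (283°, 12 nmi): east 12 sin 283° = -11.69, north 12 cos 283° = 2.70
Net displacement: -33.98 east, -10.69 north. Direction back to start is (33.98, 10.69): bearing = atan2(33.98, 10.69) mod 360° = 72.53° ≈ 073°.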